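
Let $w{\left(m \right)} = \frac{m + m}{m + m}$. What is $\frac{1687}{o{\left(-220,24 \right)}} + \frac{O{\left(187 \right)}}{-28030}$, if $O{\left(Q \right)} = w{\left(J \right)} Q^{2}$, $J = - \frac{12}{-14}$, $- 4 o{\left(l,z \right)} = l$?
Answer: $\frac{9072663}{308330} \approx 29.425$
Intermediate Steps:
$o{\left(l,z \right)} = - \frac{l}{4}$
$J = \frac{6}{7}$ ($J = \left(-12\right) \left(- \frac{1}{14}\right) = \frac{6}{7} \approx 0.85714$)
$w{\left(m \right)} = 1$ ($w{\left(m \right)} = \frac{2 m}{2 m} = 2 m \frac{1}{2 m} = 1$)
$O{\left(Q \right)} = Q^{2}$ ($O{\left(Q \right)} = 1 Q^{2} = Q^{2}$)
$\frac{1687}{o{\left(-220,24 \right)}} + \frac{O{\left(187 \right)}}{-28030} = \frac{1687}{\left(- \frac{1}{4}\right) \left(-220\right)} + \frac{187^{2}}{-28030} = \frac{1687}{55} + 34969 \left(- \frac{1}{28030}\right) = 1687 \cdot \frac{1}{55} - \frac{34969}{28030} = \frac{1687}{55} - \frac{34969}{28030} = \frac{9072663}{308330}$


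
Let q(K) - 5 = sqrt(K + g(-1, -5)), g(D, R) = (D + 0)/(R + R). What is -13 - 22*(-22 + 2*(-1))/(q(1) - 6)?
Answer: 5267 + 528*sqrt(110) ≈ 10805.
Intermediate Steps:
g(D, R) = D/(2*R) (g(D, R) = D/((2*R)) = D*(1/(2*R)) = D/(2*R))
q(K) = 5 + sqrt(1/10 + K) (q(K) = 5 + sqrt(K + (1/2)*(-1)/(-5)) = 5 + sqrt(K + (1/2)*(-1)*(-1/5)) = 5 + sqrt(K + 1/10) = 5 + sqrt(1/10 + K))
-13 - 22*(-22 + 2*(-1))/(q(1) - 6) = -13 - 22*(-22 + 2*(-1))/((5 + sqrt(10 + 100*1)/10) - 6) = -13 - 22*(-22 - 2)/((5 + sqrt(10 + 100)/10) - 6) = -13 - (-528)/((5 + sqrt(110)/10) - 6) = -13 - (-528)/(-1 + sqrt(110)/10) = -13 + 528/(-1 + sqrt(110)/10)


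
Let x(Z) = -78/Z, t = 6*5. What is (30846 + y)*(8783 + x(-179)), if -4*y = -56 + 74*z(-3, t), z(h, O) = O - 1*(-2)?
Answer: 47588408980/179 ≈ 2.6586e+8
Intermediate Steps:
t = 30
z(h, O) = 2 + O (z(h, O) = O + 2 = 2 + O)
y = -578 (y = -(-56 + 74*(2 + 30))/4 = -(-56 + 74*32)/4 = -(-56 + 2368)/4 = -1/4*2312 = -578)
(30846 + y)*(8783 + x(-179)) = (30846 - 578)*(8783 - 78/(-179)) = 30268*(8783 - 78*(-1/179)) = 30268*(8783 + 78/179) = 30268*(1572235/179) = 47588408980/179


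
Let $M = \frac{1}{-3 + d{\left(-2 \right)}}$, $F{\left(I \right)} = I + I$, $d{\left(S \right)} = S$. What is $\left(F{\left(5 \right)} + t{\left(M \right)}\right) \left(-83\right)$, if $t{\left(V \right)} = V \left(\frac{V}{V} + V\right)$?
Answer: $- \frac{20418}{25} \approx -816.72$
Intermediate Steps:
$F{\left(I \right)} = 2 I$
$M = - \frac{1}{5}$ ($M = \frac{1}{-3 - 2} = \frac{1}{-5} = - \frac{1}{5} \approx -0.2$)
$t{\left(V \right)} = V \left(1 + V\right)$
$\left(F{\left(5 \right)} + t{\left(M \right)}\right) \left(-83\right) = \left(2 \cdot 5 - \frac{1 - \frac{1}{5}}{5}\right) \left(-83\right) = \left(10 - \frac{4}{25}\right) \left(-83\right) = \frac{246}{25} \left(-83\right) = - \frac{20418}{25}$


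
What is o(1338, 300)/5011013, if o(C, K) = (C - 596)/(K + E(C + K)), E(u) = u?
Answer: 53/693667371 ≈ 7.6406e-8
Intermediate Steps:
o(C, K) = (-596 + C)/(C + 2*K) (o(C, K) = (C - 596)/(K + (C + K)) = (-596 + C)/(C + 2*K))
o(1338, 300)/5011013 = ((-596 + 1338)/(1338 + 2*300))/5011013 = (742/(1338 + 600))*(1/5011013) = (742/1938)*(1/5011013) = ((1/1938)*742)*(1/5011013) = (371/969)*(1/5011013) = 53/693667371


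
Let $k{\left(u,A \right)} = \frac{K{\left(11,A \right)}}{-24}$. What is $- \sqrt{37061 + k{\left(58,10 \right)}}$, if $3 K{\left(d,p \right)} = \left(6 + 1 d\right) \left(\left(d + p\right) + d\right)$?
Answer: $- \frac{\sqrt{333481}}{3} \approx -192.49$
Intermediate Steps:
$K{\left(d,p \right)} = \frac{\left(6 + d\right) \left(p + 2 d\right)}{3}$ ($K{\left(d,p \right)} = \frac{\left(6 + 1 d\right) \left(\left(d + p\right) + d\right)}{3} = \frac{\left(6 + d\right) \left(p + 2 d\right)}{3}$)
$k{\left(u,A \right)} = - \frac{187}{36} - \frac{17 A}{72}$ ($k{\left(u,A \right)} = \frac{2 A + 4 \cdot 11 + \frac{2 \cdot 11^{2}}{3} + \frac{1}{3} \cdot 11 A}{-24} = \left(2 A + 44 + \frac{2}{3} \cdot 121 + \frac{11 A}{3}\right) \left(- \frac{1}{24}\right) = \left(2 A + 44 + \frac{242}{3} + \frac{11 A}{3}\right) \left(- \frac{1}{24}\right) = \left(\frac{374}{3} + \frac{17 A}{3}\right) \left(- \frac{1}{24}\right) = - \frac{187}{36} - \frac{17 A}{72}$)
$- \sqrt{37061 + k{\left(58,10 \right)}} = - \sqrt{37061 - \frac{68}{9}} = - \sqrt{\frac{333481}{9}} = - \frac{\sqrt{333481}}{3}$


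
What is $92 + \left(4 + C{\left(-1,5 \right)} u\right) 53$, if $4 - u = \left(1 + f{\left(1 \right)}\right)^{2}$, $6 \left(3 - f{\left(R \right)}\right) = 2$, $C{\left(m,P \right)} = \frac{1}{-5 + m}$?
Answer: $\frac{20921}{54} \approx 387.43$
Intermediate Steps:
$f{\left(R \right)} = \frac{8}{3}$ ($f{\left(R \right)} = 3 - \frac{1}{3} = \frac{8}{3}$)
$u = - \frac{85}{9}$ ($u = 4 - \left(1 + \frac{8}{3}\right)^{2} = 4 - \left(\frac{11}{3}\right)^{2} = 4 - \frac{121}{9} = - \frac{85}{9} \approx -9.4444$)
$92 + \left(4 + C{\left(-1,5 \right)} u\right) 53 = 92 + \left(4 + \frac{1}{-5 - 1} \left(- \frac{85}{9}\right)\right) 53 = 92 + \left(4 + \frac{1}{-6} \left(- \frac{85}{9}\right)\right) 53 = 92 + \left(4 - - \frac{85}{54}\right) 53 = 92 + \left(4 + \frac{85}{54}\right) 53 = 92 + \frac{301}{54} \cdot 53 = 92 + \frac{15953}{54} = \frac{20921}{54}$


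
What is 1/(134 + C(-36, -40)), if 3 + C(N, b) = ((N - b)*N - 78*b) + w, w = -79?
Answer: 1/3028 ≈ 0.00033025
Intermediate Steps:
C(N, b) = -82 - 78*b + N*(N - b) (C(N, b) = -3 + (((N - b)*N - 78*b) - 79) = -3 + ((N*(N - b) - 78*b) - 79) = -3 + ((-78*b + N*(N - b)) - 79) = -3 + (-79 - 78*b + N*(N - b)) = -82 - 78*b + N*(N - b))
1/(134 + C(-36, -40)) = 1/(134 + (-82 + (-36)² - 78*(-40) - 1*(-36)*(-40))) = 1/(134 + (-82 + 1296 + 3120 - 1440)) = 1/(134 + 2894) = 1/3028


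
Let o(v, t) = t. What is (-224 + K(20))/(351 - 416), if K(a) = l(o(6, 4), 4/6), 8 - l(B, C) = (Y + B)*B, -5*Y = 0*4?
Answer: 232/65 ≈ 3.5692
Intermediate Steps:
Y = 0 (Y = -0*4 = -⅕*0 = 0)
l(B, C) = 8 - B² (l(B, C) = 8 - (0 + B)*B = 8 - B*B = 8 - B²)
K(a) = -8 (K(a) = 8 - 1*4² = 8 - 1*16 = 8 - 16 = -8)
(-224 + K(20))/(351 - 416) = (-224 - 8)/(351 - 416) = -232/(-65) = -232*(-1/65) = 232/65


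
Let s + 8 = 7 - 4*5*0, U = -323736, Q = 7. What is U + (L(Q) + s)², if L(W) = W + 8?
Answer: -323540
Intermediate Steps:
L(W) = 8 + W
s = -1 (s = -8 + (7 - 4*5*0) = -8 + (7 - 20*0) = -8 + (7 + 0) = -8 + 7 = -1)
U + (L(Q) + s)² = -323736 + ((8 + 7) - 1)² = -323736 + (15 - 1)² = -323736 + 14² = -323736 + 196 = -323540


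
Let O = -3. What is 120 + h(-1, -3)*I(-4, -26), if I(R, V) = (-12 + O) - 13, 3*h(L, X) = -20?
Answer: 920/3 ≈ 306.67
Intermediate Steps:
h(L, X) = -20/3 (h(L, X) = (⅓)*(-20) = -20/3)
I(R, V) = -28 (I(R, V) = (-12 - 3) - 13 = -15 - 13 = -28)
120 + h(-1, -3)*I(-4, -26) = 120 - 20/3*(-28) = 120 + 560/3 = 920/3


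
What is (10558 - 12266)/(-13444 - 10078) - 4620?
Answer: -54334966/11761 ≈ -4619.9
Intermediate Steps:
(10558 - 12266)/(-13444 - 10078) - 4620 = -1708/(-23522) - 4620 = -1708*(-1/23522) - 4620 = 854/11761 - 4620 = -54334966/11761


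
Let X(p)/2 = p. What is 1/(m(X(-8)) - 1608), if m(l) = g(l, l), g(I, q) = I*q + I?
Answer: -1/1368 ≈ -0.00073099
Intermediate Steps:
g(I, q) = I + I*q
X(p) = 2*p
m(l) = l*(1 + l)
1/(m(X(-8)) - 1608) = 1/((2*(-8))*(1 + 2*(-8)) - 1608) = 1/(-16*(1 - 16) - 1608) = 1/(-16*(-15) - 1608) = 1/(240 - 1608) = 1/(-1368) = -1/1368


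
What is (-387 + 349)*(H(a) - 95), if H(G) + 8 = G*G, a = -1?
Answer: 3876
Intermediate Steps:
H(G) = -8 + G² (H(G) = -8 + G*G = -8 + G²)
(-387 + 349)*(H(a) - 95) = (-387 + 349)*((-8 + (-1)²) - 95) = -38*((-8 + 1) - 95) = -38*(-7 - 95) = -38*(-102) = 3876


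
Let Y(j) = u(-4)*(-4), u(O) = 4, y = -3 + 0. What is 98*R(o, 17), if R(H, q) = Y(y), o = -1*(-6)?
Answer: -1568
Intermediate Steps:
y = -3
o = 6
Y(j) = -16 (Y(j) = 4*(-4) = -16)
R(H, q) = -16
98*R(o, 17) = 98*(-16) = -1568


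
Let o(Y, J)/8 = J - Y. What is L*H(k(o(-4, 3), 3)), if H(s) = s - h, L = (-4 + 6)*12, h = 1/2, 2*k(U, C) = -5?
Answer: -72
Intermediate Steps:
o(Y, J) = -8*Y + 8*J (o(Y, J) = 8*(J - Y) = -8*Y + 8*J)
k(U, C) = -5/2 (k(U, C) = (1/2)*(-5) = -5/2)
h = 1/2 (h = 1*(1/2) = 1/2 ≈ 0.50000)
L = 24 (L = 2*12 = 24)
H(s) = -1/2 + s (H(s) = s - 1*1/2 = s - 1/2 = -1/2 + s)
L*H(k(o(-4, 3), 3)) = 24*(-1/2 - 5/2) = 24*(-3) = -72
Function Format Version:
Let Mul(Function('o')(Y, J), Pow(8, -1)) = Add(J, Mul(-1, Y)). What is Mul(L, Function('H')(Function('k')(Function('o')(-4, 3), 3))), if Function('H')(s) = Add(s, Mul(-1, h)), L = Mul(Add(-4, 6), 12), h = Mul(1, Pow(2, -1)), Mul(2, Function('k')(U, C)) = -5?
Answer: -72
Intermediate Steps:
Function('o')(Y, J) = Add(Mul(-8, Y), Mul(8, J)) (Function('o')(Y, J) = Mul(8, Add(J, Mul(-1, Y))) = Add(Mul(-8, Y), Mul(8, J)))
Function('k')(U, C) = Rational(-5, 2) (Function('k')(U, C) = Mul(Rational(1, 2), -5) = Rational(-5, 2))
h = Rational(1, 2) (h = Mul(1, Rational(1, 2)) = Rational(1, 2) ≈ 0.50000)
L = 24 (L = Mul(2, 12) = 24)
Function('H')(s) = Add(Rational(-1, 2), s) (Function('H')(s) = Add(s, Mul(-1, Rational(1, 2))) = Add(s, Rational(-1, 2)) = Add(Rational(-1, 2), s))
Mul(L, Function('H')(Function('k')(Function('o')(-4, 3), 3))) = Mul(24, Add(Rational(-1, 2), Rational(-5, 2))) = Mul(24, -3) = -72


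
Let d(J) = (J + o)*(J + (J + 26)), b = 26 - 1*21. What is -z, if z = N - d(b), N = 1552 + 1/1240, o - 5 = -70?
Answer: -4602881/1240 ≈ -3712.0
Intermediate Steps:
o = -65 (o = 5 - 70 = -65)
N = 1924481/1240 (N = 1552 + 1/1240 = 1924481/1240 ≈ 1552.0)
b = 5 (b = 26 - 21 = 5)
d(J) = (-65 + J)*(26 + 2*J) (d(J) = (J - 65)*(J + (J + 26)) = (-65 + J)*(J + (26 + J)) = (-65 + J)*(26 + 2*J))
z = 4602881/1240 (z = 1924481/1240 - (-1690 - 104*5 + 2*5²) = 1924481/1240 - (-1690 - 520 + 2*25) = 1924481/1240 - (-1690 - 520 + 50) = 1924481/1240 - 1*(-2160) = 1924481/1240 + 2160 = 4602881/1240 ≈ 3712.0)
-z = -1*4602881/1240 = -4602881/1240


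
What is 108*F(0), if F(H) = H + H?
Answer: 0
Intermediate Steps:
F(H) = 2*H
108*F(0) = 108*(2*0) = 108*0 = 0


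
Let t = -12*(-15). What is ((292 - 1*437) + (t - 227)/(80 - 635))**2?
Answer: 6468663184/308025 ≈ 21000.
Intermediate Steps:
t = 180
((292 - 1*437) + (t - 227)/(80 - 635))**2 = ((292 - 1*437) + (180 - 227)/(80 - 635))**2 = ((292 - 437) - 47/(-555))**2 = (-145 - 47*(-1/555))**2 = (-145 + 47/555)**2 = (-80428/555)**2 = 6468663184/308025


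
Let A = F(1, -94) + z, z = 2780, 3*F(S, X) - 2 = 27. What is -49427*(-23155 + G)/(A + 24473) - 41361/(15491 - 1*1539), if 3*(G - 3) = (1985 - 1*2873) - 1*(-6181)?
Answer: 68701514161/1771904 ≈ 38773.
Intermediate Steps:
F(S, X) = 29/3 (F(S, X) = ⅔ + (⅓)*27 = ⅔ + 9 = 29/3)
G = 5302/3 (G = 3 + ((1985 - 1*2873) - 1*(-6181))/3 = 3 + ((1985 - 2873) + 6181)/3 = 3 + (-888 + 6181)/3 = 3 + (⅓)*5293 = 3 + 5293/3 = 5302/3 ≈ 1767.3)
A = 8369/3 (A = 29/3 + 2780 = 8369/3 ≈ 2789.7)
-49427*(-23155 + G)/(A + 24473) - 41361/(15491 - 1*1539) = -49427*(-23155 + 5302/3)/(8369/3 + 24473) - 41361/(15491 - 1*1539) = -49427/(81788/(3*(-64163/3))) - 41361/(15491 - 1539) = -49427/((81788/3)*(-3/64163)) - 41361/13952 = -49427/(-81788/64163) - 41361*1/13952 = -49427*(-64163/81788) - 41361/13952 = 19698041/508 - 41361/13952 = 68701514161/1771904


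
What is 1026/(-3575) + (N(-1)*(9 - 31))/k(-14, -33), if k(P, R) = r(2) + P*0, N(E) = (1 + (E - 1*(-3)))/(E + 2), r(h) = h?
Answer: -119001/3575 ≈ -33.287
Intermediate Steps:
N(E) = (4 + E)/(2 + E) (N(E) = (1 + (E + 3))/(2 + E) = (1 + (3 + E))/(2 + E) = (4 + E)/(2 + E))
k(P, R) = 2 (k(P, R) = 2 + P*0 = 2 + 0 = 2)
1026/(-3575) + (N(-1)*(9 - 31))/k(-14, -33) = 1026/(-3575) + (((4 - 1)/(2 - 1))*(9 - 31))/2 = 1026*(-1/3575) + ((3/1)*(-22))*(1/2) = -1026/3575 + ((1*3)*(-22))*(1/2) = -1026/3575 + (3*(-22))*(1/2) = -1026/3575 - 66*1/2 = -1026/3575 - 33 = -119001/3575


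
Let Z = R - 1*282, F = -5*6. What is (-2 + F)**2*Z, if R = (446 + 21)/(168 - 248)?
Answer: -1473728/5 ≈ -2.9475e+5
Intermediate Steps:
F = -30
R = -467/80 (R = 467/(-80) = 467*(-1/80) = -467/80 ≈ -5.8375)
Z = -23027/80 (Z = -467/80 - 1*282 = -467/80 - 282 = -23027/80 ≈ -287.84)
(-2 + F)**2*Z = (-2 - 30)**2*(-23027/80) = (-32)**2*(-23027/80) = 1024*(-23027/80) = -1473728/5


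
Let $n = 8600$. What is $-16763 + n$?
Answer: $-8163$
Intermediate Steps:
$-16763 + n = -16763 + 8600 = -8163$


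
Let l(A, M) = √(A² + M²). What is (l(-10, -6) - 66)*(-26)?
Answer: 1716 - 52*√34 ≈ 1412.8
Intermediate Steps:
(l(-10, -6) - 66)*(-26) = (√((-10)² + (-6)²) - 66)*(-26) = (√(100 + 36) - 66)*(-26) = (√136 - 66)*(-26) = (2*√34 - 66)*(-26) = (-66 + 2*√34)*(-26) = 1716 - 52*√34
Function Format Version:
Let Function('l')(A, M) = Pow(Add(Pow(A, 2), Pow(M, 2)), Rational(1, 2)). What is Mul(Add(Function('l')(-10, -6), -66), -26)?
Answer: Add(1716, Mul(-52, Pow(34, Rational(1, 2)))) ≈ 1412.8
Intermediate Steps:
Mul(Add(Function('l')(-10, -6), -66), -26) = Mul(Add(Pow(Add(Pow(-10, 2), Pow(-6, 2)), Rational(1, 2)), -66), -26) = Mul(Add(Pow(Add(100, 36), Rational(1, 2)), -66), -26) = Mul(Add(Pow(136, Rational(1, 2)), -66), -26) = Mul(Add(Mul(2, Pow(34, Rational(1, 2))), -66), -26) = Mul(Add(-66, Mul(2, Pow(34, Rational(1, 2)))), -26) = Add(1716, Mul(-52, Pow(34, Rational(1, 2))))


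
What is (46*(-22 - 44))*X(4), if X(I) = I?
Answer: -12144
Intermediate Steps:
(46*(-22 - 44))*X(4) = (46*(-22 - 44))*4 = (46*(-66))*4 = -3036*4 = -12144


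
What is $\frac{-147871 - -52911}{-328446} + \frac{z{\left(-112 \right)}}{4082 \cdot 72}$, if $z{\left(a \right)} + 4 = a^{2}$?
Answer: $\frac{444831065}{1340716572} \approx 0.33179$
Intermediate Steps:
$z{\left(a \right)} = -4 + a^{2}$
$\frac{-147871 - -52911}{-328446} + \frac{z{\left(-112 \right)}}{4082 \cdot 72} = \frac{-147871 - -52911}{-328446} + \frac{-4 + \left(-112\right)^{2}}{4082 \cdot 72} = \left(-147871 + 52911\right) \left(- \frac{1}{328446}\right) + \frac{-4 + 12544}{293904} = \left(-94960\right) \left(- \frac{1}{328446}\right) + 12540 \cdot \frac{1}{293904} = \frac{47480}{164223} + \frac{1045}{24492} = \frac{444831065}{1340716572}$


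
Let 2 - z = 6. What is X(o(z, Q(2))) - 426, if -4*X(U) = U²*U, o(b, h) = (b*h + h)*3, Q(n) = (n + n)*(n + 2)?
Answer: 746070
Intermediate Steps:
Q(n) = 2*n*(2 + n) (Q(n) = (2*n)*(2 + n) = 2*n*(2 + n))
z = -4 (z = 2 - 1*6 = 2 - 6 = -4)
o(b, h) = 3*h + 3*b*h (o(b, h) = (h + b*h)*3 = 3*h + 3*b*h)
X(U) = -U³/4 (X(U) = -U²*U/4 = -U³/4)
X(o(z, Q(2))) - 426 = -1728*(1 - 4)³*(2 + 2)³/4 - 426 = -(3*(2*2*4)*(-3))³/4 - 426 = -(3*16*(-3))³/4 - 426 = -¼*(-144)³ - 426 = -¼*(-2985984) - 426 = 746496 - 426 = 746070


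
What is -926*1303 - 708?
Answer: -1207286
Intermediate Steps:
-926*1303 - 708 = -1206578 - 708 = -1207286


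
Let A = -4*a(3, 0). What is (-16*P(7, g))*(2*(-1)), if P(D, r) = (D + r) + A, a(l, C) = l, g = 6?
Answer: 32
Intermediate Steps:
A = -12 (A = -4*3 = -12)
P(D, r) = -12 + D + r (P(D, r) = (D + r) - 12 = -12 + D + r)
(-16*P(7, g))*(2*(-1)) = (-16*(-12 + 7 + 6))*(2*(-1)) = -16*1*(-2) = -16*(-2) = 32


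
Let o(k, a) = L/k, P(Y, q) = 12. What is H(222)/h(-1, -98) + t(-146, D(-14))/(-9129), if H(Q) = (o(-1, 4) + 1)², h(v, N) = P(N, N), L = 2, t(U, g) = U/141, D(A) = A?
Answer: 429647/5148756 ≈ 0.083447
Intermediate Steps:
t(U, g) = U/141 (t(U, g) = U*(1/141) = U/141)
o(k, a) = 2/k
h(v, N) = 12
H(Q) = 1 (H(Q) = (2/(-1) + 1)² = (2*(-1) + 1)² = (-2 + 1)² = (-1)² = 1)
H(222)/h(-1, -98) + t(-146, D(-14))/(-9129) = 1/12 + ((1/141)*(-146))/(-9129) = 1*(1/12) - 146/141*(-1/9129) = 1/12 + 146/1287189 = 429647/5148756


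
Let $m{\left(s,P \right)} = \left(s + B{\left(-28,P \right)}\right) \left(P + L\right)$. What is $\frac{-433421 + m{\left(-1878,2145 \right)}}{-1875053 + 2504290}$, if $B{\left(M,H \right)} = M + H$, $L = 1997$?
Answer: $\frac{556517}{629237} \approx 0.88443$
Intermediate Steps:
$B{\left(M,H \right)} = H + M$
$m{\left(s,P \right)} = \left(1997 + P\right) \left(-28 + P + s\right)$ ($m{\left(s,P \right)} = \left(s + \left(P - 28\right)\right) \left(P + 1997\right) = \left(s + \left(-28 + P\right)\right) \left(1997 + P\right) = \left(-28 + P + s\right) \left(1997 + P\right) = \left(1997 + P\right) \left(-28 + P + s\right)$)
$\frac{-433421 + m{\left(-1878,2145 \right)}}{-1875053 + 2504290} = \frac{-433421 + \left(-55916 + 2145^{2} + 1969 \cdot 2145 + 1997 \left(-1878\right) + 2145 \left(-1878\right)\right)}{-1875053 + 2504290} = \frac{-433421 - -989938}{629237} = \left(-433421 + 989938\right) \frac{1}{629237} = 556517 \cdot \frac{1}{629237} = \frac{556517}{629237}$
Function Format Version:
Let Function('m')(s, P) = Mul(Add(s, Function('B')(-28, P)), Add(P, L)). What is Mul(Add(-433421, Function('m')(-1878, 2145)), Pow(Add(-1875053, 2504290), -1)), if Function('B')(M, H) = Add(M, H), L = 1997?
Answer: Rational(556517, 629237) ≈ 0.88443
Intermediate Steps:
Function('B')(M, H) = Add(H, M)
Function('m')(s, P) = Mul(Add(1997, P), Add(-28, P, s)) (Function('m')(s, P) = Mul(Add(s, Add(P, -28)), Add(P, 1997)) = Mul(Add(s, Add(-28, P)), Add(1997, P)) = Mul(Add(-28, P, s), Add(1997, P)) = Mul(Add(1997, P), Add(-28, P, s)))
Mul(Add(-433421, Function('m')(-1878, 2145)), Pow(Add(-1875053, 2504290), -1)) = Mul(Add(-433421, Add(-55916, Pow(2145, 2), Mul(1969, 2145), Mul(1997, -1878), Mul(2145, -1878))), Pow(Add(-1875053, 2504290), -1)) = Mul(Add(-433421, Add(-55916, 4601025, 4223505, -3750366, -4028310)), Pow(629237, -1)) = Mul(Add(-433421, 989938), Rational(1, 629237)) = Mul(556517, Rational(1, 629237)) = Rational(556517, 629237)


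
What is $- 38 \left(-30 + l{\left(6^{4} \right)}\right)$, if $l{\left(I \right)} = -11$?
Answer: $1558$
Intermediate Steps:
$- 38 \left(-30 + l{\left(6^{4} \right)}\right) = - 38 \left(-30 - 11\right) = \left(-38\right) \left(-41\right) = 1558$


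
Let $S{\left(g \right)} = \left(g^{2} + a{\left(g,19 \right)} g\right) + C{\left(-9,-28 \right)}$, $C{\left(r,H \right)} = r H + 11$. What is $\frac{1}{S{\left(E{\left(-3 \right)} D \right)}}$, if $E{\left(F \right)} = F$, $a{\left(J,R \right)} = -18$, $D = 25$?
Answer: $\frac{1}{7238} \approx 0.00013816$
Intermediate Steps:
$C{\left(r,H \right)} = 11 + H r$ ($C{\left(r,H \right)} = H r + 11 = 11 + H r$)
$S{\left(g \right)} = 263 + g^{2} - 18 g$ ($S{\left(g \right)} = \left(g^{2} - 18 g\right) + \left(11 - -252\right) = \left(g^{2} - 18 g\right) + \left(11 + 252\right) = \left(g^{2} - 18 g\right) + 263 = 263 + g^{2} - 18 g$)
$\frac{1}{S{\left(E{\left(-3 \right)} D \right)}} = \frac{1}{263 + \left(\left(-3\right) 25\right)^{2} - 18 \left(\left(-3\right) 25\right)} = \frac{1}{263 + \left(-75\right)^{2} - -1350} = \frac{1}{263 + 5625 + 1350} = \frac{1}{7238}$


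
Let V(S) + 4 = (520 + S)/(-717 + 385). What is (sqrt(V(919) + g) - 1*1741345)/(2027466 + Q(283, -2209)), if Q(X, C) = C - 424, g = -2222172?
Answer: -1741345/2024833 + I*sqrt(61234401293)/336122278 ≈ -0.85999 + 0.00073621*I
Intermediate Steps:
V(S) = -462/83 - S/332 (V(S) = -4 + (520 + S)/(-717 + 385) = -4 + (520 + S)/(-332) = -4 + (520 + S)*(-1/332) = -4 + (-130/83 - S/332) = -462/83 - S/332)
Q(X, C) = -424 + C
(sqrt(V(919) + g) - 1*1741345)/(2027466 + Q(283, -2209)) = (sqrt((-462/83 - 1/332*919) - 2222172) - 1*1741345)/(2027466 + (-424 - 2209)) = (sqrt((-462/83 - 919/332) - 2222172) - 1741345)/(2027466 - 2633) = (sqrt(-2767/332 - 2222172) - 1741345)/2024833 = (sqrt(-737763871/332) - 1741345)*(1/2024833) = (I*sqrt(61234401293)/166 - 1741345)*(1/2024833) = (-1741345 + I*sqrt(61234401293)/166)*(1/2024833) = -1741345/2024833 + I*sqrt(61234401293)/336122278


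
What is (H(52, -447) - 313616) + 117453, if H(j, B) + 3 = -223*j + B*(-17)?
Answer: -200163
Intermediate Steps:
H(j, B) = -3 - 223*j - 17*B (H(j, B) = -3 + (-223*j + B*(-17)) = -3 + (-223*j - 17*B) = -3 - 223*j - 17*B)
(H(52, -447) - 313616) + 117453 = ((-3 - 223*52 - 17*(-447)) - 313616) + 117453 = ((-3 - 11596 + 7599) - 313616) + 117453 = (-4000 - 313616) + 117453 = -317616 + 117453 = -200163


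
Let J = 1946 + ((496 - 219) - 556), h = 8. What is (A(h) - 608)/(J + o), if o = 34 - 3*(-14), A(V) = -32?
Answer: -640/1743 ≈ -0.36718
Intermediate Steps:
o = 76 (o = 34 + 42 = 76)
J = 1667 (J = 1946 + (277 - 556) = 1946 - 279 = 1667)
(A(h) - 608)/(J + o) = (-32 - 608)/(1667 + 76) = -640/1743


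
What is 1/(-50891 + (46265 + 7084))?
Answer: 1/2458 ≈ 0.00040683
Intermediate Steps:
1/(-50891 + (46265 + 7084)) = 1/(-50891 + 53349) = 1/2458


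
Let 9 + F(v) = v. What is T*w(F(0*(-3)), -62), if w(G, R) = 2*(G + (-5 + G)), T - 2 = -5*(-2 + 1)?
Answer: -322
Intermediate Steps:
F(v) = -9 + v
T = 7 (T = 2 - 5*(-2 + 1) = 2 - 5*(-1) = 2 + 5 = 7)
w(G, R) = -10 + 4*G (w(G, R) = 2*(-5 + 2*G) = -10 + 4*G)
T*w(F(0*(-3)), -62) = 7*(-10 + 4*(-9 + 0*(-3))) = 7*(-10 + 4*(-9 + 0)) = 7*(-10 + 4*(-9)) = 7*(-10 - 36) = 7*(-46) = -322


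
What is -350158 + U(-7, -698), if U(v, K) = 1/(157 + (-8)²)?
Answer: -77384917/221 ≈ -3.5016e+5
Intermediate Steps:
U(v, K) = 1/221 (U(v, K) = 1/(157 + 64) = 1/221)
-350158 + U(-7, -698) = -350158 + 1/221 = -77384917/221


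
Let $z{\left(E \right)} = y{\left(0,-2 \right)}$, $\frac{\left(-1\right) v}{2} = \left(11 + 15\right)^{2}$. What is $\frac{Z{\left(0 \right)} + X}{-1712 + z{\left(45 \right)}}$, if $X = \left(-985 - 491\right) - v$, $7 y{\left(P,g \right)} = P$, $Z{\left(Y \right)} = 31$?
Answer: $\frac{93}{1712} \approx 0.054322$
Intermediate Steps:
$v = -1352$ ($v = - 2 \left(11 + 15\right)^{2} = - 2 \cdot 26^{2} = \left(-2\right) 676 = -1352$)
$y{\left(P,g \right)} = \frac{P}{7}$
$z{\left(E \right)} = 0$ ($z{\left(E \right)} = \frac{1}{7} \cdot 0 = 0$)
$X = -124$ ($X = \left(-985 - 491\right) - -1352 = \left(-985 - 491\right) + 1352 = -1476 + 1352 = -124$)
$\frac{Z{\left(0 \right)} + X}{-1712 + z{\left(45 \right)}} = \frac{31 - 124}{-1712 + 0} = - \frac{93}{-1712} = \left(-93\right) \left(- \frac{1}{1712}\right) = \frac{93}{1712}$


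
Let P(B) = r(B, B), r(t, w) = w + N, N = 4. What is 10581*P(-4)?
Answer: 0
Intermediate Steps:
r(t, w) = 4 + w (r(t, w) = w + 4 = 4 + w)
P(B) = 4 + B
10581*P(-4) = 10581*(4 - 4) = 10581*0 = 0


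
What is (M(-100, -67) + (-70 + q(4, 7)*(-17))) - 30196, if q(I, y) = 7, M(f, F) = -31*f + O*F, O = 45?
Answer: -30300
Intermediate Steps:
M(f, F) = -31*f + 45*F
(M(-100, -67) + (-70 + q(4, 7)*(-17))) - 30196 = ((-31*(-100) + 45*(-67)) + (-70 + 7*(-17))) - 30196 = ((3100 - 3015) + (-70 - 119)) - 30196 = (85 - 189) - 30196 = -104 - 30196 = -30300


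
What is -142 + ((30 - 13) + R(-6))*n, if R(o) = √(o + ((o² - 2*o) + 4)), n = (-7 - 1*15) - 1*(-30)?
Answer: -6 + 8*√46 ≈ 48.259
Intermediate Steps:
n = 8 (n = (-7 - 15) + 30 = -22 + 30 = 8)
R(o) = √(4 + o² - o) (R(o) = √(o + (4 + o² - 2*o)) = √(4 + o² - o))
-142 + ((30 - 13) + R(-6))*n = -142 + ((30 - 13) + √(4 + (-6)² - 1*(-6)))*8 = -142 + (17 + √(4 + 36 + 6))*8 = -142 + (17 + √46)*8 = -142 + (136 + 8*√46) = -6 + 8*√46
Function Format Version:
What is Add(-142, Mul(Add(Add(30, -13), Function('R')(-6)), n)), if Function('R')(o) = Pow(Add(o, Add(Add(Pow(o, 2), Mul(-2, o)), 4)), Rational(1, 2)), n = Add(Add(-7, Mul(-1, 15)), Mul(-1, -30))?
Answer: Add(-6, Mul(8, Pow(46, Rational(1, 2)))) ≈ 48.259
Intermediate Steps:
n = 8 (n = Add(Add(-7, -15), 30) = Add(-22, 30) = 8)
Function('R')(o) = Pow(Add(4, Pow(o, 2), Mul(-1, o)), Rational(1, 2)) (Function('R')(o) = Pow(Add(o, Add(4, Pow(o, 2), Mul(-2, o))), Rational(1, 2)) = Pow(Add(4, Pow(o, 2), Mul(-1, o)), Rational(1, 2)))
Add(-142, Mul(Add(Add(30, -13), Function('R')(-6)), n)) = Add(-142, Mul(Add(Add(30, -13), Pow(Add(4, Pow(-6, 2), Mul(-1, -6)), Rational(1, 2))), 8)) = Add(-142, Mul(Add(17, Pow(Add(4, 36, 6), Rational(1, 2))), 8)) = Add(-142, Mul(Add(17, Pow(46, Rational(1, 2))), 8)) = Add(-142, Add(136, Mul(8, Pow(46, Rational(1, 2))))) = Add(-6, Mul(8, Pow(46, Rational(1, 2))))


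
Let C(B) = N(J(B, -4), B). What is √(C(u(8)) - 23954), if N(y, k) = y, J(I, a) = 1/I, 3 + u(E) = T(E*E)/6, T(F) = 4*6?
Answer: I*√23953 ≈ 154.77*I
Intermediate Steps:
T(F) = 24
u(E) = 1 (u(E) = -3 + 24/6 = -3 + 24*(⅙) = -3 + 4 = 1)
C(B) = 1/B
√(C(u(8)) - 23954) = √(1/1 - 23954) = √(1 - 23954) = √(-23953) = I*√23953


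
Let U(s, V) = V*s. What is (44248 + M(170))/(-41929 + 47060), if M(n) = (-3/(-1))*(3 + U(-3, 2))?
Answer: 44239/5131 ≈ 8.6219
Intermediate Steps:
M(n) = -9 (M(n) = (-3/(-1))*(3 + 2*(-3)) = (-3*(-1))*(3 - 6) = 3*(-3) = -9)
(44248 + M(170))/(-41929 + 47060) = (44248 - 9)/(-41929 + 47060) = 44239/5131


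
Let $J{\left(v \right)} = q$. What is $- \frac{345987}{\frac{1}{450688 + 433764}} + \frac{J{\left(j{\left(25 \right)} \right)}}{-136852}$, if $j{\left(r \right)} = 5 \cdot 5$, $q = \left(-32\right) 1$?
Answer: $- \frac{10469482294664404}{34213} \approx -3.0601 \cdot 10^{11}$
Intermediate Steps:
$q = -32$
$j{\left(r \right)} = 25$
$J{\left(v \right)} = -32$
$- \frac{345987}{\frac{1}{450688 + 433764}} + \frac{J{\left(j{\left(25 \right)} \right)}}{-136852} = - \frac{345987}{\frac{1}{450688 + 433764}} - \frac{32}{-136852} = - \frac{345987}{\frac{1}{884452}} - - \frac{8}{34213} = - 345987 \frac{1}{\frac{1}{884452}} + \frac{8}{34213} = \left(-345987\right) 884452 + \frac{8}{34213} = -306008894124 + \frac{8}{34213} = - \frac{10469482294664404}{34213}$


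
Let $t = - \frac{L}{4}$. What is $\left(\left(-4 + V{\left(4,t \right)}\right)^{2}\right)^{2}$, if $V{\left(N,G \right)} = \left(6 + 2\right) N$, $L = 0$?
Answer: $614656$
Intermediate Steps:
$t = 0$ ($t = - \frac{0}{4} = \left(-1\right) 0 = 0$)
$V{\left(N,G \right)} = 8 N$
$\left(\left(-4 + V{\left(4,t \right)}\right)^{2}\right)^{2} = \left(\left(-4 + 8 \cdot 4\right)^{2}\right)^{2} = \left(\left(-4 + 32\right)^{2}\right)^{2} = \left(28^{2}\right)^{2} = 784^{2} = 614656$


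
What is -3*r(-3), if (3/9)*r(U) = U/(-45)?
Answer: -⅗ ≈ -0.60000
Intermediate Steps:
r(U) = -U/15 (r(U) = 3*(U/(-45)) = 3*(U*(-1/45)) = 3*(-U/45) = -U/15)
-3*r(-3) = -(-1)*(-3)/5 = -3*⅕ = -⅗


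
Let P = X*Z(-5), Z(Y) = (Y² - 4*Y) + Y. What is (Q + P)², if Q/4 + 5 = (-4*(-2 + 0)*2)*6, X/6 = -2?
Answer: 13456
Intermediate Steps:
X = -12 (X = 6*(-2) = -12)
Z(Y) = Y² - 3*Y
Q = 364 (Q = -20 + 4*((-4*(-2 + 0)*2)*6) = -20 + 4*((-4*(-2)*2)*6) = -20 + 4*((8*2)*6) = -20 + 4*(16*6) = -20 + 4*96 = -20 + 384 = 364)
P = -480 (P = -(-60)*(-3 - 5) = -(-60)*(-8) = -12*40 = -480)
(Q + P)² = (364 - 480)² = (-116)² = 13456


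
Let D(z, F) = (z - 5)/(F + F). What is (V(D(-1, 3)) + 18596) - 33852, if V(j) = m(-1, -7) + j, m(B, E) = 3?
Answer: -15254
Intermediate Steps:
D(z, F) = (-5 + z)/(2*F) (D(z, F) = (-5 + z)/((2*F)) = (-5 + z)*(1/(2*F)) = (-5 + z)/(2*F))
V(j) = 3 + j
(V(D(-1, 3)) + 18596) - 33852 = ((3 + (½)*(-5 - 1)/3) + 18596) - 33852 = ((3 + (½)*(⅓)*(-6)) + 18596) - 33852 = ((3 - 1) + 18596) - 33852 = (2 + 18596) - 33852 = 18598 - 33852 = -15254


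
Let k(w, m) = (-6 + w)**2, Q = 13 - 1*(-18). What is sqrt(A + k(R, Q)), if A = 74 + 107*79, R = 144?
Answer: sqrt(27571) ≈ 166.05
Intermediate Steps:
A = 8527 (A = 74 + 8453 = 8527)
Q = 31 (Q = 13 + 18 = 31)
sqrt(A + k(R, Q)) = sqrt(8527 + (-6 + 144)**2) = sqrt(8527 + 138**2) = sqrt(8527 + 19044) = sqrt(27571)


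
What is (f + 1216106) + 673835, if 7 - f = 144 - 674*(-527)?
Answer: 1534606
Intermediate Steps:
f = -355335 (f = 7 - (144 - 674*(-527)) = 7 - (144 + 355198) = 7 - 1*355342 = 7 - 355342 = -355335)
(f + 1216106) + 673835 = (-355335 + 1216106) + 673835 = 860771 + 673835 = 1534606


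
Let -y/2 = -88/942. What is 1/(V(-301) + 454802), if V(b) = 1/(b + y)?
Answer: 141683/64437711295 ≈ 2.1988e-6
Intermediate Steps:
y = 88/471 (y = -(-176)/942 = -2*(-44/471) = 88/471 ≈ 0.18684)
V(b) = 1/(88/471 + b) (V(b) = 1/(b + 88/471) = 1/(88/471 + b))
1/(V(-301) + 454802) = 1/(471/(88 + 471*(-301)) + 454802) = 1/(471/(88 - 141771) + 454802) = 1/(471/(-141683) + 454802) = 1/(471*(-1/141683) + 454802) = 1/(-471/141683 + 454802) = 1/(64437711295/141683) = 141683/64437711295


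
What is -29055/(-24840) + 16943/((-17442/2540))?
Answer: -3957363287/1604664 ≈ -2466.2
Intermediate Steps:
-29055/(-24840) + 16943/((-17442/2540)) = -29055*(-1/24840) + 16943/((-17442*1/2540)) = 1937/1656 + 16943/(-8721/1270) = 1937/1656 + 16943*(-1270/8721) = 1937/1656 - 21517610/8721 = -3957363287/1604664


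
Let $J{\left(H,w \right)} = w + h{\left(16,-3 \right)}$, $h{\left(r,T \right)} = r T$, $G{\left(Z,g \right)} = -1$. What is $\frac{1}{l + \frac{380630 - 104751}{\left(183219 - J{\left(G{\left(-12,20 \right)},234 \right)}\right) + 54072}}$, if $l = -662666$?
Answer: $- \frac{237105}{157121146051} \approx -1.5091 \cdot 10^{-6}$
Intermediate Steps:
$h{\left(r,T \right)} = T r$
$J{\left(H,w \right)} = -48 + w$ ($J{\left(H,w \right)} = w - 48 = -48 + w$)
$\frac{1}{l + \frac{380630 - 104751}{\left(183219 - J{\left(G{\left(-12,20 \right)},234 \right)}\right) + 54072}} = \frac{1}{-662666 + \frac{380630 - 104751}{\left(183219 - \left(-48 + 234\right)\right) + 54072}} = \frac{1}{-662666 + \frac{275879}{\left(183219 - 186\right) + 54072}} = \frac{1}{-662666 + \frac{275879}{183033 + 54072}} = \frac{1}{-662666 + \frac{275879}{237105}} = \frac{1}{- \frac{157121146051}{237105}} = - \frac{237105}{157121146051}$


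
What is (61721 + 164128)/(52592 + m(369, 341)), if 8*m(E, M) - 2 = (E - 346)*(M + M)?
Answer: 225849/54553 ≈ 4.1400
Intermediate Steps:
m(E, M) = 1/4 + M*(-346 + E)/4 (m(E, M) = 1/4 + ((E - 346)*(M + M))/8 = 1/4 + ((-346 + E)*(2*M))/8 = 1/4 + (2*M*(-346 + E))/8 = 1/4 + M*(-346 + E)/4)
(61721 + 164128)/(52592 + m(369, 341)) = (61721 + 164128)/(52592 + (1/4 - 173/2*341 + (1/4)*369*341)) = 225849/(52592 + (1/4 - 58993/2 + 125829/4)) = 225849/(52592 + 1961) = 225849/54553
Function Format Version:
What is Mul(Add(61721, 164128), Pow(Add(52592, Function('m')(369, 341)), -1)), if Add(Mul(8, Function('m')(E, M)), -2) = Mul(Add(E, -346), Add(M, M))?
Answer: Rational(225849, 54553) ≈ 4.1400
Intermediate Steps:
Function('m')(E, M) = Add(Rational(1, 4), Mul(Rational(1, 4), M, Add(-346, E))) (Function('m')(E, M) = Add(Rational(1, 4), Mul(Rational(1, 8), Mul(Add(E, -346), Add(M, M)))) = Add(Rational(1, 4), Mul(Rational(1, 8), Mul(Add(-346, E), Mul(2, M)))) = Add(Rational(1, 4), Mul(Rational(1, 8), Mul(2, M, Add(-346, E)))) = Add(Rational(1, 4), Mul(Rational(1, 4), M, Add(-346, E))))
Mul(Add(61721, 164128), Pow(Add(52592, Function('m')(369, 341)), -1)) = Mul(Add(61721, 164128), Pow(Add(52592, Add(Rational(1, 4), Mul(Rational(-173, 2), 341), Mul(Rational(1, 4), 369, 341))), -1)) = Mul(225849, Pow(Add(52592, Add(Rational(1, 4), Rational(-58993, 2), Rational(125829, 4))), -1)) = Mul(225849, Pow(Add(52592, 1961), -1)) = Mul(225849, Pow(54553, -1)) = Mul(225849, Rational(1, 54553)) = Rational(225849, 54553)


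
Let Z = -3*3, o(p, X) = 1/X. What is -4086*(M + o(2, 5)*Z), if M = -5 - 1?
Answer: 159354/5 ≈ 31871.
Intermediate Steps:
M = -6
Z = -9
-4086*(M + o(2, 5)*Z) = -4086*(-6 - 9/5) = -4086*(-39/5) = 159354/5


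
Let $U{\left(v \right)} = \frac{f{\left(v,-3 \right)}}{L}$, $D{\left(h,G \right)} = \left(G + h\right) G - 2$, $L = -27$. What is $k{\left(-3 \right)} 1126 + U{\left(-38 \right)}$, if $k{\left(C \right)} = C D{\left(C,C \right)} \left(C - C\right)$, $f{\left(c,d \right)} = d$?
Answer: $\frac{1}{9} \approx 0.11111$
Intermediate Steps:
$D{\left(h,G \right)} = -2 + G \left(G + h\right)$ ($D{\left(h,G \right)} = G \left(G + h\right) - 2 = -2 + G \left(G + h\right)$)
$k{\left(C \right)} = 0$ ($k{\left(C \right)} = C \left(-2 + C^{2} + C C\right) \left(C - C\right) = C \left(-2 + C^{2} + C^{2}\right) 0 = C \left(-2 + 2 C^{2}\right) 0 = 0$)
$U{\left(v \right)} = \frac{1}{9}$ ($U{\left(v \right)} = - \frac{3}{-27} = \left(-3\right) \left(- \frac{1}{27}\right) = \frac{1}{9}$)
$k{\left(-3 \right)} 1126 + U{\left(-38 \right)} = 0 \cdot 1126 + \frac{1}{9} = 0 + \frac{1}{9} = \frac{1}{9}$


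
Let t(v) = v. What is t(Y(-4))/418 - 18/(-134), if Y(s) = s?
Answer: 1747/14003 ≈ 0.12476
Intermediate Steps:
t(Y(-4))/418 - 18/(-134) = -4/418 - 18/(-134) = -4*1/418 - 18*(-1/134) = -2/209 + 9/67 = 1747/14003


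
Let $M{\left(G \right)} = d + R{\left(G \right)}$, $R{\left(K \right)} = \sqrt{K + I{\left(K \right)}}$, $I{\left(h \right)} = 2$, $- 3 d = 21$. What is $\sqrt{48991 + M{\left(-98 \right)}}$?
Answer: $2 \sqrt{12246 + i \sqrt{6}} \approx 221.32 + 0.022135 i$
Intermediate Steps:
$d = -7$ ($d = \left(- \frac{1}{3}\right) 21 = -7$)
$R{\left(K \right)} = \sqrt{2 + K}$ ($R{\left(K \right)} = \sqrt{K + 2} = \sqrt{2 + K}$)
$M{\left(G \right)} = -7 + \sqrt{2 + G}$
$\sqrt{48991 + M{\left(-98 \right)}} = \sqrt{48991 - \left(7 - \sqrt{2 - 98}\right)} = \sqrt{48991 - \left(7 - \sqrt{-96}\right)} = \sqrt{48991 - \left(7 - 4 i \sqrt{6}\right)} = \sqrt{48984 + 4 i \sqrt{6}}$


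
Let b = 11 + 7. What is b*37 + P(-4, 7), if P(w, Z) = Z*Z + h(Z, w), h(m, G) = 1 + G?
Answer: 712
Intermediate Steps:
P(w, Z) = 1 + w + Z² (P(w, Z) = Z*Z + (1 + w) = Z² + (1 + w) = 1 + w + Z²)
b = 18
b*37 + P(-4, 7) = 18*37 + (1 - 4 + 7²) = 666 + (1 - 4 + 49) = 666 + 46 = 712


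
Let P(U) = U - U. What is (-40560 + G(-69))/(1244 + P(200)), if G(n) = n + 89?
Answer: -10135/311 ≈ -32.588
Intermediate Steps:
P(U) = 0
G(n) = 89 + n
(-40560 + G(-69))/(1244 + P(200)) = (-40560 + (89 - 69))/(1244 + 0) = (-40560 + 20)/1244 = -40540*1/1244 = -10135/311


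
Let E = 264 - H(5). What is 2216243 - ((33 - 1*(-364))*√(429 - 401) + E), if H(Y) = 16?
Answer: 2215995 - 794*√7 ≈ 2.2139e+6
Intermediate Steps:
E = 248 (E = 264 - 1*16 = 264 - 16 = 248)
2216243 - ((33 - 1*(-364))*√(429 - 401) + E) = 2216243 - ((33 - 1*(-364))*√(429 - 401) + 248) = 2216243 - ((33 + 364)*√28 + 248) = 2216243 - (397*(2*√7) + 248) = 2216243 - (794*√7 + 248) = 2216243 - (248 + 794*√7) = 2216243 + (-248 - 794*√7) = 2215995 - 794*√7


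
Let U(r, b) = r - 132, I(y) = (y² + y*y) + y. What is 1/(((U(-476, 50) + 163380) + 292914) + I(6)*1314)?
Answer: 1/558178 ≈ 1.7915e-6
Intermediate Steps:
I(y) = y + 2*y² (I(y) = (y² + y²) + y = 2*y² + y = y + 2*y²)
U(r, b) = -132 + r
1/(((U(-476, 50) + 163380) + 292914) + I(6)*1314) = 1/((((-132 - 476) + 163380) + 292914) + (6*(1 + 2*6))*1314) = 1/(((-608 + 163380) + 292914) + (6*(1 + 12))*1314) = 1/((162772 + 292914) + (6*13)*1314) = 1/(455686 + 78*1314) = 1/(455686 + 102492) = 1/558178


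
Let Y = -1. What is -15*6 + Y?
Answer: -91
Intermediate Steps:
-15*6 + Y = -15*6 - 1 = -90 - 1 = -91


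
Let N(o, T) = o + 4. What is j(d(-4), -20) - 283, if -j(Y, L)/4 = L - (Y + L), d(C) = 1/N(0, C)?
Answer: -282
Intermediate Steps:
N(o, T) = 4 + o
d(C) = ¼ (d(C) = 1/(4 + 0) = 1/4 = ¼)
j(Y, L) = 4*Y (j(Y, L) = -4*(L - (Y + L)) = -4*(L - (L + Y)) = -4*(L + (-L - Y)) = -(-4)*Y = 4*Y)
j(d(-4), -20) - 283 = 4*(¼) - 283 = 1 - 283 = -282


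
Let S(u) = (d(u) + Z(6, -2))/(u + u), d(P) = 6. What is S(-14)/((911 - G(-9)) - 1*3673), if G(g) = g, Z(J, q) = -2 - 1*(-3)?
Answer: 1/11012 ≈ 9.0810e-5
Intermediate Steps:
Z(J, q) = 1 (Z(J, q) = -2 + 3 = 1)
S(u) = 7/(2*u) (S(u) = (6 + 1)/(u + u) = 7/((2*u)) = 7*(1/(2*u)) = 7/(2*u))
S(-14)/((911 - G(-9)) - 1*3673) = ((7/2)/(-14))/((911 - 1*(-9)) - 1*3673) = ((7/2)*(-1/14))/((911 + 9) - 3673) = -1/(4*(920 - 3673)) = -1/4/(-2753) = -1/4*(-1/2753) = 1/11012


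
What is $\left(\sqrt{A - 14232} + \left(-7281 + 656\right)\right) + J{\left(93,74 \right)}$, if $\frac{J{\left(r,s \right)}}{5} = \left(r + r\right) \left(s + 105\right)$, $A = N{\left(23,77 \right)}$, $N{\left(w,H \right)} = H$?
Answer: $159845 + i \sqrt{14155} \approx 1.5985 \cdot 10^{5} + 118.97 i$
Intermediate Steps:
$A = 77$
$J{\left(r,s \right)} = 10 r \left(105 + s\right)$ ($J{\left(r,s \right)} = 5 \left(r + r\right) \left(s + 105\right) = 5 \cdot 2 r \left(105 + s\right) = 10 r \left(105 + s\right)$)
$\left(\sqrt{A - 14232} + \left(-7281 + 656\right)\right) + J{\left(93,74 \right)} = \left(\sqrt{77 - 14232} + \left(-7281 + 656\right)\right) + 10 \cdot 93 \left(105 + 74\right) = \left(\sqrt{-14155} - 6625\right) + 10 \cdot 93 \cdot 179 = \left(i \sqrt{14155} - 6625\right) + 166470 = \left(-6625 + i \sqrt{14155}\right) + 166470 = 159845 + i \sqrt{14155}$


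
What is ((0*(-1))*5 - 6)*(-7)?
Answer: 42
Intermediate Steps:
((0*(-1))*5 - 6)*(-7) = (0*5 - 6)*(-7) = (0 - 6)*(-7) = -6*(-7) = 42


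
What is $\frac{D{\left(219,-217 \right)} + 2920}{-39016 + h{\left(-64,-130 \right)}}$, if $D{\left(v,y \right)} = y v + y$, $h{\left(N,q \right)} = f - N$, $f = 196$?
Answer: $\frac{11205}{9689} \approx 1.1565$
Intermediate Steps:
$h{\left(N,q \right)} = 196 - N$
$D{\left(v,y \right)} = y + v y$ ($D{\left(v,y \right)} = v y + y = y + v y$)
$\frac{D{\left(219,-217 \right)} + 2920}{-39016 + h{\left(-64,-130 \right)}} = \frac{- 217 \left(1 + 219\right) + 2920}{-39016 + \left(196 - -64\right)} = \frac{\left(-217\right) 220 + 2920}{-39016 + \left(196 + 64\right)} = \frac{-47740 + 2920}{-39016 + 260} = - \frac{44820}{-38756} = \left(-44820\right) \left(- \frac{1}{38756}\right) = \frac{11205}{9689}$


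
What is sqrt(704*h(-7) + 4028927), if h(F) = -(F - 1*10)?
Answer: sqrt(4040895) ≈ 2010.2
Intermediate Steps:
h(F) = 10 - F (h(F) = -(F - 10) = -(-10 + F) = 10 - F)
sqrt(704*h(-7) + 4028927) = sqrt(704*(10 - 1*(-7)) + 4028927) = sqrt(704*(10 + 7) + 4028927) = sqrt(704*17 + 4028927) = sqrt(11968 + 4028927) = sqrt(4040895)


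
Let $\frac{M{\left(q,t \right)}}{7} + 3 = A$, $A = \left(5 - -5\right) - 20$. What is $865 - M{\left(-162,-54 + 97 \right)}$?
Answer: $956$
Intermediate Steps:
$A = -10$ ($A = \left(5 + 5\right) - 20 = 10 - 20 = -10$)
$M{\left(q,t \right)} = -91$ ($M{\left(q,t \right)} = -21 + 7 \left(-10\right) = -21 - 70 = -91$)
$865 - M{\left(-162,-54 + 97 \right)} = 865 - -91 = 865 + 91 = 956$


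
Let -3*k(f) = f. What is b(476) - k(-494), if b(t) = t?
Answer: 934/3 ≈ 311.33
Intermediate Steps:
k(f) = -f/3
b(476) - k(-494) = 476 - (-1)*(-494)/3 = 476 - 1*494/3 = 476 - 494/3 = 934/3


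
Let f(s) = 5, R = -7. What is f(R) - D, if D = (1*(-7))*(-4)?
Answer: -23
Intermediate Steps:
D = 28 (D = -7*(-4) = 28)
f(R) - D = 5 - 1*28 = 5 - 28 = -23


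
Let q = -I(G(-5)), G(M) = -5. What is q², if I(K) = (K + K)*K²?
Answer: 62500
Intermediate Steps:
I(K) = 2*K³ (I(K) = (2*K)*K² = 2*K³)
q = 250 (q = -2*(-5)³ = -2*(-125) = -1*(-250) = 250)
q² = 250² = 62500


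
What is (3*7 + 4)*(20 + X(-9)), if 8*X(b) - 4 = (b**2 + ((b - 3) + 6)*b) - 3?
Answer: 925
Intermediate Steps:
X(b) = 1/8 + b**2/8 + b*(3 + b)/8 (X(b) = 1/2 + ((b**2 + ((b - 3) + 6)*b) - 3)/8 = 1/2 + ((b**2 + ((-3 + b) + 6)*b) - 3)/8 = 1/2 + ((b**2 + (3 + b)*b) - 3)/8 = 1/2 + ((b**2 + b*(3 + b)) - 3)/8 = 1/2 + (-3 + b**2 + b*(3 + b))/8 = 1/2 + (-3/8 + b**2/8 + b*(3 + b)/8) = 1/8 + b**2/8 + b*(3 + b)/8)
(3*7 + 4)*(20 + X(-9)) = (3*7 + 4)*(20 + (1/8 + (1/4)*(-9)**2 + (3/8)*(-9))) = (21 + 4)*(20 + (1/8 + (1/4)*81 - 27/8)) = 25*(20 + (1/8 + 81/4 - 27/8)) = 25*(20 + 17) = 25*37 = 925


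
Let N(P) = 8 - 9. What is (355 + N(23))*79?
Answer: 27966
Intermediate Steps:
N(P) = -1
(355 + N(23))*79 = (355 - 1)*79 = 354*79 = 27966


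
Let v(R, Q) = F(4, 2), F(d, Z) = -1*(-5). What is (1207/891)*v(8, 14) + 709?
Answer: 637754/891 ≈ 715.77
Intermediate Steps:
F(d, Z) = 5
v(R, Q) = 5
(1207/891)*v(8, 14) + 709 = (1207/891)*5 + 709 = 6035/891 + 709 = 637754/891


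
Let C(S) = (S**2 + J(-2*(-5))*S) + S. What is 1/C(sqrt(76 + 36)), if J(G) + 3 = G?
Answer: 1/48 - sqrt(7)/168 ≈ 0.0050848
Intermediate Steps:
J(G) = -3 + G
C(S) = S**2 + 8*S (C(S) = (S**2 + (-3 - 2*(-5))*S) + S = (S**2 + (-3 + 10)*S) + S = (S**2 + 7*S) + S = S**2 + 8*S)
1/C(sqrt(76 + 36)) = 1/(sqrt(76 + 36)*(8 + sqrt(76 + 36))) = 1/(sqrt(112)*(8 + sqrt(112))) = 1/((4*sqrt(7))*(8 + 4*sqrt(7))) = 1/(4*sqrt(7)*(8 + 4*sqrt(7))) = sqrt(7)/(28*(8 + 4*sqrt(7)))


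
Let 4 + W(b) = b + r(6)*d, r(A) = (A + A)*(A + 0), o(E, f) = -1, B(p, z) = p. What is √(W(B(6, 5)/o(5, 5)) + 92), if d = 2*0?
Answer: √82 ≈ 9.0554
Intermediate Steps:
r(A) = 2*A² (r(A) = (2*A)*A = 2*A²)
d = 0
W(b) = -4 + b (W(b) = -4 + (b + (2*6²)*0) = -4 + (b + (2*36)*0) = -4 + (b + 72*0) = -4 + (b + 0) = -4 + b)
√(W(B(6, 5)/o(5, 5)) + 92) = √((-4 + 6/(-1)) + 92) = √((-4 + 6*(-1)) + 92) = √((-4 - 6) + 92) = √(-10 + 92) = √82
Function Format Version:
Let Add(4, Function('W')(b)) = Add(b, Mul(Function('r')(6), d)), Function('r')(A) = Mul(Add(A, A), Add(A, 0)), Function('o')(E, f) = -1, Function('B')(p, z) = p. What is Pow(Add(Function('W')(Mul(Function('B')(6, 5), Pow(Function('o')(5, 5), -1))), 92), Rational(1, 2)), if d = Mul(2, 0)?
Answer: Pow(82, Rational(1, 2)) ≈ 9.0554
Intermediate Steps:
Function('r')(A) = Mul(2, Pow(A, 2)) (Function('r')(A) = Mul(Mul(2, A), A) = Mul(2, Pow(A, 2)))
d = 0
Function('W')(b) = Add(-4, b) (Function('W')(b) = Add(-4, Add(b, Mul(Mul(2, Pow(6, 2)), 0))) = Add(-4, Add(b, Mul(Mul(2, 36), 0))) = Add(-4, Add(b, Mul(72, 0))) = Add(-4, Add(b, 0)) = Add(-4, b))
Pow(Add(Function('W')(Mul(Function('B')(6, 5), Pow(Function('o')(5, 5), -1))), 92), Rational(1, 2)) = Pow(Add(Add(-4, Mul(6, Pow(-1, -1))), 92), Rational(1, 2)) = Pow(Add(Add(-4, Mul(6, -1)), 92), Rational(1, 2)) = Pow(Add(Add(-4, -6), 92), Rational(1, 2)) = Pow(Add(-10, 92), Rational(1, 2)) = Pow(82, Rational(1, 2))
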